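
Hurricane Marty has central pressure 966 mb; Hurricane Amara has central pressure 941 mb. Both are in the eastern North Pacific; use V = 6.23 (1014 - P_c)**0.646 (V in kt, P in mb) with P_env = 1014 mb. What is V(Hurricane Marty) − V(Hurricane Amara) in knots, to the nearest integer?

Hurricane Marty: ΔP = 48; V ≈ 6.23 × 48^0.646 ≈ 75.96 kt.
Hurricane Amara: ΔP = 73; V ≈ 6.23 × 73^0.646 ≈ 99.59 kt.
Difference ≈ 75.96 − 99.59 = -23.63 → -24 kt.

-24 kt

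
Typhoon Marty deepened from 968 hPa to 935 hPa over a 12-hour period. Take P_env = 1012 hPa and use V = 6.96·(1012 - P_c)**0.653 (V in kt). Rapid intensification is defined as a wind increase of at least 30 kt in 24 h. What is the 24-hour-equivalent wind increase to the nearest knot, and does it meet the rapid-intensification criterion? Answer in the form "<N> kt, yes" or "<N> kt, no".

73 kt, yes

V₁: ΔP = 44, V ≈ 6.96 × 44^0.653 ≈ 82.37 kt.
V₂: ΔP = 77, V ≈ 6.96 × 77^0.653 ≈ 118.71 kt.
ΔV over 12 h = 36.34 kt → 24 h equivalent = 36.34 × 24/12 ≈ 72.68 kt.
73 kt ≥ 30 kt ⇒ rapid intensification.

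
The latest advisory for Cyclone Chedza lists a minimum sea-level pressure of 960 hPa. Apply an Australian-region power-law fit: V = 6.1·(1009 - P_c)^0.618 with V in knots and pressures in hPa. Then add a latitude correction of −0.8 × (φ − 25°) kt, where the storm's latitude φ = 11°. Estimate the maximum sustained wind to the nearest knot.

ΔP = 1009 − 960 = 49 hPa.
49^0.618 ≈ 11.080.
V ≈ 6.1 × 11.080 ≈ 67.6 kt.
Latitude correction: −0.8 × (11 − 25) = 11.2 kt.
Corrected V ≈ 78.8 kt → 79 kt.

79 kt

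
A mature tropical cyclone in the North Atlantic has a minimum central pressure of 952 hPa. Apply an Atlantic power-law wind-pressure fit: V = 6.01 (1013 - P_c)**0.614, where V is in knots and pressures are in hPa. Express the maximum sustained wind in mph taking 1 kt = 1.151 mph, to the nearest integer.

ΔP = 1013 − 952 = 61 hPa.
V ≈ 6.01 × 61^0.614 = 6.01 × 12.479 ≈ 75.001 kt.
75.001 × 1.151 ≈ 86.33 mph → 86 mph.

86 mph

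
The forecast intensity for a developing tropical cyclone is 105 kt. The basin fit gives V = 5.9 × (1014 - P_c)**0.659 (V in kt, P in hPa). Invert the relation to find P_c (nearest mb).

ΔP = (V / 5.9)^(1/0.659) = (105/5.9)^1.517.
105/5.9 = 17.797; 17.797^1.517 ≈ 78.95 mb.
P_c = 1014 − 78.95 = 935.05 ≈ 935 mb.

935 mb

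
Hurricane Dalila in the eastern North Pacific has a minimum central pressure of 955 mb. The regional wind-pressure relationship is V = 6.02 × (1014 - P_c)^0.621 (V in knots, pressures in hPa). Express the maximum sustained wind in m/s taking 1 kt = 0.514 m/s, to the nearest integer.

ΔP = 1014 − 955 = 59 mb.
V ≈ 6.02 × 59^0.621 = 6.02 × 12.581 ≈ 75.735 kt.
75.735 × 0.514 ≈ 38.93 m/s → 39 m/s.

39 m/s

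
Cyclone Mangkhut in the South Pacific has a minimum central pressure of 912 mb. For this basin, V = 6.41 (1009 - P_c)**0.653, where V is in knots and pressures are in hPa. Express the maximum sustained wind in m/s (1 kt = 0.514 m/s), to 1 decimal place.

65.3 m/s

ΔP = 1009 − 912 = 97 mb.
V ≈ 6.41 × 97^0.653 = 6.41 × 19.832 ≈ 127.122 kt.
127.122 × 0.514 ≈ 65.34 m/s → 65.3 m/s.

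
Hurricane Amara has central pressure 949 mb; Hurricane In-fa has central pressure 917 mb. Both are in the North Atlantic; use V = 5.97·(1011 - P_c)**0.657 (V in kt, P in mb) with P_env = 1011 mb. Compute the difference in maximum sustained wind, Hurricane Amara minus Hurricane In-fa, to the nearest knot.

-28 kt

Hurricane Amara: ΔP = 62; V ≈ 5.97 × 62^0.657 ≈ 89.86 kt.
Hurricane In-fa: ΔP = 94; V ≈ 5.97 × 94^0.657 ≈ 118.12 kt.
Difference ≈ 89.86 − 118.12 = -28.26 → -28 kt.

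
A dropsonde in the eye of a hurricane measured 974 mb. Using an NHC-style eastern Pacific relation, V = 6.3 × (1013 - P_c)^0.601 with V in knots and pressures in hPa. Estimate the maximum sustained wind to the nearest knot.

ΔP = 1013 − 974 = 39 mb.
39^0.601 ≈ 9.041.
V ≈ 6.3 × 9.041 ≈ 57.0 kt.

57 kt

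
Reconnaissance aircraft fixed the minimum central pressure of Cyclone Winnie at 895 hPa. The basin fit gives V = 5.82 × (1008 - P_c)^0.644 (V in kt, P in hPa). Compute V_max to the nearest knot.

122 kt

ΔP = 1008 − 895 = 113 hPa.
113^0.644 ≈ 20.998.
V ≈ 5.82 × 20.998 ≈ 122.2 kt.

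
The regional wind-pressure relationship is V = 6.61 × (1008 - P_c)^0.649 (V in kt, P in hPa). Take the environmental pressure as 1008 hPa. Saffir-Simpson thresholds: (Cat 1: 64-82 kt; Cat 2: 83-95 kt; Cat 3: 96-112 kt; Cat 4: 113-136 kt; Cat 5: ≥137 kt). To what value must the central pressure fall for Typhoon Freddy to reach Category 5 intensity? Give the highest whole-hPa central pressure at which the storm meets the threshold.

Category 5 begins at V = 137 kt.
Required ΔP = (137/6.61)^(1/0.649) = 20.726^1.541 ≈ 106.79 hPa.
P_c ≤ 1008 − 106.79 = 901.21, so the highest integer P_c is 901 hPa.

901 hPa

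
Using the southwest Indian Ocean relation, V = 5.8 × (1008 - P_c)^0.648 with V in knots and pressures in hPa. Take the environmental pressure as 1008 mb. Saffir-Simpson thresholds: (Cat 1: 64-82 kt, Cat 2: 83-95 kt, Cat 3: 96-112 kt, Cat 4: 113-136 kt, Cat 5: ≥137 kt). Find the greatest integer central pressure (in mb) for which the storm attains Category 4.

Category 4 begins at V = 113 kt.
Required ΔP = (113/5.8)^(1/0.648) = 19.483^1.543 ≈ 97.77 mb.
P_c ≤ 1008 − 97.77 = 910.23, so the highest integer P_c is 910 mb.

910 mb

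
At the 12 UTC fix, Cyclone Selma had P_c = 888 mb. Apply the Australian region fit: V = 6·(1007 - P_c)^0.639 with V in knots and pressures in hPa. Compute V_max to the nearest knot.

127 kt

ΔP = 1007 − 888 = 119 mb.
119^0.639 ≈ 21.197.
V ≈ 6 × 21.197 ≈ 127.2 kt.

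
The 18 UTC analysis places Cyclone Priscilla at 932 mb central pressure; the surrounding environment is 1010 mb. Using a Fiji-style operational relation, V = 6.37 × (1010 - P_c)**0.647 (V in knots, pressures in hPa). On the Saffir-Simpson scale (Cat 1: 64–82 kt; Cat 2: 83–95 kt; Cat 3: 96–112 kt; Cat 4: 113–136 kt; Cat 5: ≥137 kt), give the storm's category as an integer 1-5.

ΔP = 1010 − 932 = 78 mb.
V ≈ 6.37 × 78^0.647 = 6.37 × 16.76 ≈ 107 kt.
107 kt falls in the Category 3 band.

3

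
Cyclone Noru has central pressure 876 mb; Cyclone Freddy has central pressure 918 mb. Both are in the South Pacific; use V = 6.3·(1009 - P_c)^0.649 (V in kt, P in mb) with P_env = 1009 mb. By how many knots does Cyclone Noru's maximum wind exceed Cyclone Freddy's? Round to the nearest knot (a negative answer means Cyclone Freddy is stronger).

33 kt

Cyclone Noru: ΔP = 133; V ≈ 6.3 × 133^0.649 ≈ 150.56 kt.
Cyclone Freddy: ΔP = 91; V ≈ 6.3 × 91^0.649 ≈ 117.70 kt.
Difference ≈ 150.56 − 117.70 = 32.86 → 33 kt.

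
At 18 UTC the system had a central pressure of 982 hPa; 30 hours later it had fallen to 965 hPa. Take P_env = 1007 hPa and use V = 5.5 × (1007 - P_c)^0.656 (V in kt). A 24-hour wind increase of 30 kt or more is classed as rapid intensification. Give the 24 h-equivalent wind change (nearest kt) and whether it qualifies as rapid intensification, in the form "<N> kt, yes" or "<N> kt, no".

15 kt, no

V₁: ΔP = 25, V ≈ 5.5 × 25^0.656 ≈ 45.44 kt.
V₂: ΔP = 42, V ≈ 5.5 × 42^0.656 ≈ 63.86 kt.
ΔV over 30 h = 18.42 kt → 24 h equivalent = 18.42 × 24/30 ≈ 14.74 kt.
15 kt < 30 kt ⇒ not rapid intensification.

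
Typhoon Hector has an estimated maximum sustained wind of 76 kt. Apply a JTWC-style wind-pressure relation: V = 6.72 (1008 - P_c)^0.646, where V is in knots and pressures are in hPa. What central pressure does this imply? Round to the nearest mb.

ΔP = (V / 6.72)^(1/0.646) = (76/6.72)^1.548.
76/6.72 = 11.310; 11.310^1.548 ≈ 42.73 mb.
P_c = 1008 − 42.73 = 965.27 ≈ 965 mb.

965 mb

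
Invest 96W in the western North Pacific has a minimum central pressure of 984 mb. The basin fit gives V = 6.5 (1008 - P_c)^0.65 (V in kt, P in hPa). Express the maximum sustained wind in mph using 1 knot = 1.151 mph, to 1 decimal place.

ΔP = 1008 − 984 = 24 mb.
V ≈ 6.5 × 24^0.65 = 6.5 × 7.891 ≈ 51.292 kt.
51.292 × 1.151 ≈ 59.04 mph → 59.0 mph.

59.0 mph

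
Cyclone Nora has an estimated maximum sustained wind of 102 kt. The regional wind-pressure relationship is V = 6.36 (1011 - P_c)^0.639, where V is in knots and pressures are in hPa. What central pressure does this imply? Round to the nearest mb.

ΔP = (V / 6.36)^(1/0.639) = (102/6.36)^1.565.
102/6.36 = 16.038; 16.038^1.565 ≈ 76.91 mb.
P_c = 1011 − 76.91 = 934.09 ≈ 934 mb.

934 mb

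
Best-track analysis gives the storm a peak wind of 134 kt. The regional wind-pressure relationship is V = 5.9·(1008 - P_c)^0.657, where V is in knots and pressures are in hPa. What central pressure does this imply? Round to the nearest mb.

ΔP = (V / 5.9)^(1/0.657) = (134/5.9)^1.522.
134/5.9 = 22.712; 22.712^1.522 ≈ 115.96 mb.
P_c = 1008 − 115.96 = 892.04 ≈ 892 mb.

892 mb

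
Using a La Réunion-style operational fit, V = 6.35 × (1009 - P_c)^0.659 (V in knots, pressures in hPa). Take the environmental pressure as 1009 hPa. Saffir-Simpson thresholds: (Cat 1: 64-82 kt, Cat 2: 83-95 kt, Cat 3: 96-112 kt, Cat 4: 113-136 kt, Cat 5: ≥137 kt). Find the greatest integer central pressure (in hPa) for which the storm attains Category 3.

947 hPa

Category 3 begins at V = 96 kt.
Required ΔP = (96/6.35)^(1/0.659) = 15.118^1.517 ≈ 61.64 hPa.
P_c ≤ 1009 − 61.64 = 947.36, so the highest integer P_c is 947 hPa.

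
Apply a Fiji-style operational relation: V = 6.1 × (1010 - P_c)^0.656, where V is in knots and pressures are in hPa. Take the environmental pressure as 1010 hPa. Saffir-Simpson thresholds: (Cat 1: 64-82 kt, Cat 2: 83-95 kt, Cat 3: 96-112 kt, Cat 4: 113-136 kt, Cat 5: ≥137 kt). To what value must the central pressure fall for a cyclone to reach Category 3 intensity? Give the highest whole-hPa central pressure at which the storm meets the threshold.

Category 3 begins at V = 96 kt.
Required ΔP = (96/6.1)^(1/0.656) = 15.738^1.524 ≈ 66.77 hPa.
P_c ≤ 1010 − 66.77 = 943.23, so the highest integer P_c is 943 hPa.

943 hPa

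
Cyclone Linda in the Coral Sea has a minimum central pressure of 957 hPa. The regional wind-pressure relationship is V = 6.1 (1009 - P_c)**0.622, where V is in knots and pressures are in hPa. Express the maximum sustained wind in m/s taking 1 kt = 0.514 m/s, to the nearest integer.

ΔP = 1009 − 957 = 52 hPa.
V ≈ 6.1 × 52^0.622 = 6.1 × 11.678 ≈ 71.233 kt.
71.233 × 0.514 ≈ 36.61 m/s → 37 m/s.

37 m/s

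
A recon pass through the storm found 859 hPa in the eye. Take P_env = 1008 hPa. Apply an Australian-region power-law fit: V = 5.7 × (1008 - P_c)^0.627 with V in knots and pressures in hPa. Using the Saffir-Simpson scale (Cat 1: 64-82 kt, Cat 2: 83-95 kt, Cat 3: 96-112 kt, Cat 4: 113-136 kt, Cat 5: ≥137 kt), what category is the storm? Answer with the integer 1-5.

4

ΔP = 1008 − 859 = 149 hPa.
V ≈ 5.7 × 149^0.627 = 5.7 × 23.05 ≈ 131 kt.
131 kt falls in the Category 4 band.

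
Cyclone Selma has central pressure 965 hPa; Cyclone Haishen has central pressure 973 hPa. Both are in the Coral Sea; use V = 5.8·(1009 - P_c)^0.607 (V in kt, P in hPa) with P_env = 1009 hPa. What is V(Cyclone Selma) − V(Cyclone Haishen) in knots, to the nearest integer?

7 kt

Cyclone Selma: ΔP = 44; V ≈ 5.8 × 44^0.607 ≈ 57.68 kt.
Cyclone Haishen: ΔP = 36; V ≈ 5.8 × 36^0.607 ≈ 51.06 kt.
Difference ≈ 57.68 − 51.06 = 6.62 → 7 kt.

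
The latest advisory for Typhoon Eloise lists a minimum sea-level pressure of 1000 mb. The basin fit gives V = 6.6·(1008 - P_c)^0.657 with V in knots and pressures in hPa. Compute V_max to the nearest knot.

26 kt

ΔP = 1008 − 1000 = 8 mb.
8^0.657 ≈ 3.920.
V ≈ 6.6 × 3.920 ≈ 25.9 kt.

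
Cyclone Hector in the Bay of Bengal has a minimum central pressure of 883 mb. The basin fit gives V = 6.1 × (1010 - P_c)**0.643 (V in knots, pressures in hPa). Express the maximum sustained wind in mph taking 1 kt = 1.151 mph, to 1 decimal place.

158.2 mph

ΔP = 1010 − 883 = 127 mb.
V ≈ 6.1 × 127^0.643 = 6.1 × 22.529 ≈ 137.428 kt.
137.428 × 1.151 ≈ 158.18 mph → 158.2 mph.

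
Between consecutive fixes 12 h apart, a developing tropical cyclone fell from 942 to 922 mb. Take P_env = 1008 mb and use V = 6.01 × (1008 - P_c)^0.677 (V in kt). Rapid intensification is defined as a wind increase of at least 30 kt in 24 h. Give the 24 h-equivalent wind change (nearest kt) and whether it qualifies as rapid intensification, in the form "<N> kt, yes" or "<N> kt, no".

40 kt, yes

V₁: ΔP = 66, V ≈ 6.01 × 66^0.677 ≈ 102.50 kt.
V₂: ΔP = 86, V ≈ 6.01 × 86^0.677 ≈ 122.61 kt.
ΔV over 12 h = 20.11 kt → 24 h equivalent = 20.11 × 24/12 ≈ 40.22 kt.
40 kt ≥ 30 kt ⇒ rapid intensification.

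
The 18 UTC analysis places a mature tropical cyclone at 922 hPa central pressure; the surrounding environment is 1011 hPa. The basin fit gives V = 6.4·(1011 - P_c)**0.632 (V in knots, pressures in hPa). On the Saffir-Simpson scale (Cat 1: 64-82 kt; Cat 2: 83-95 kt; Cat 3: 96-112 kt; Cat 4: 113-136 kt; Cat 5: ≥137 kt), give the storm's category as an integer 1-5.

ΔP = 1011 − 922 = 89 hPa.
V ≈ 6.4 × 89^0.632 = 6.4 × 17.06 ≈ 109 kt.
109 kt falls in the Category 3 band.

3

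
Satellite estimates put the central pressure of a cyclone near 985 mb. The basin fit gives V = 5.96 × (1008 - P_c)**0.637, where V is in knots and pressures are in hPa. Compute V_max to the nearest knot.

44 kt

ΔP = 1008 − 985 = 23 mb.
23^0.637 ≈ 7.369.
V ≈ 5.96 × 7.369 ≈ 43.9 kt.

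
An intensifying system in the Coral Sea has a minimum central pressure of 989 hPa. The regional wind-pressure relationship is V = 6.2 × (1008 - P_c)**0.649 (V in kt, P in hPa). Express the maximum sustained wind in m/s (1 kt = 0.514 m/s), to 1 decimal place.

ΔP = 1008 − 989 = 19 hPa.
V ≈ 6.2 × 19^0.649 = 6.2 × 6.759 ≈ 41.909 kt.
41.909 × 0.514 ≈ 21.54 m/s → 21.5 m/s.

21.5 m/s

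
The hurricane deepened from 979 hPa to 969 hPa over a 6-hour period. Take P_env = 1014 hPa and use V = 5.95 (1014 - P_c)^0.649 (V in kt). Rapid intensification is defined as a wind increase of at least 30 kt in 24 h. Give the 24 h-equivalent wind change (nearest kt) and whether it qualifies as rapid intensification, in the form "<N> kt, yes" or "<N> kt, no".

42 kt, yes

V₁: ΔP = 35, V ≈ 5.95 × 35^0.649 ≈ 59.79 kt.
V₂: ΔP = 45, V ≈ 5.95 × 45^0.649 ≈ 70.38 kt.
ΔV over 6 h = 10.59 kt → 24 h equivalent = 10.59 × 24/6 ≈ 42.36 kt.
42 kt ≥ 30 kt ⇒ rapid intensification.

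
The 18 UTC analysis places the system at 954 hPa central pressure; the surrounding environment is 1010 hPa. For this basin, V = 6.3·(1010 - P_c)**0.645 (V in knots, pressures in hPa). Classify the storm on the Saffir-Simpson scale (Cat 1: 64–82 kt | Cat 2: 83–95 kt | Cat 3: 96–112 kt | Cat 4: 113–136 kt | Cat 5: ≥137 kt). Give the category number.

2

ΔP = 1010 − 954 = 56 hPa.
V ≈ 6.3 × 56^0.645 = 6.3 × 13.41 ≈ 85 kt.
85 kt falls in the Category 2 band.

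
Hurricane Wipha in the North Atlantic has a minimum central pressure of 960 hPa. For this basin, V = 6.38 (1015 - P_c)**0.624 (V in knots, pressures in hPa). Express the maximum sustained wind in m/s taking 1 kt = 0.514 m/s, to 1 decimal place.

ΔP = 1015 − 960 = 55 hPa.
V ≈ 6.38 × 55^0.624 = 6.38 × 12.190 ≈ 77.769 kt.
77.769 × 0.514 ≈ 39.97 m/s → 40.0 m/s.

40.0 m/s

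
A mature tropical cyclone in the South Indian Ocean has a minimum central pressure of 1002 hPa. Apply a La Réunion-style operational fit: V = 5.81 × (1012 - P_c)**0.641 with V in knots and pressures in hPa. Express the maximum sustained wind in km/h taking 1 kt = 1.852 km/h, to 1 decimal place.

47.1 km/h

ΔP = 1012 − 1002 = 10 hPa.
V ≈ 5.81 × 10^0.641 = 5.81 × 4.375 ≈ 25.420 kt.
25.420 × 1.852 ≈ 47.08 km/h → 47.1 km/h.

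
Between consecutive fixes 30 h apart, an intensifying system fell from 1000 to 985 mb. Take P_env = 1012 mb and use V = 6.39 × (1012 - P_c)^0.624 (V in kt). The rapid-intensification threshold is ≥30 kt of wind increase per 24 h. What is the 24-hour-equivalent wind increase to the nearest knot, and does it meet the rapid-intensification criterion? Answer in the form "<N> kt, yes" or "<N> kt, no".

V₁: ΔP = 12, V ≈ 6.39 × 12^0.624 ≈ 30.12 kt.
V₂: ΔP = 27, V ≈ 6.39 × 27^0.624 ≈ 49.97 kt.
ΔV over 30 h = 19.85 kt → 24 h equivalent = 19.85 × 24/30 ≈ 15.88 kt.
16 kt < 30 kt ⇒ not rapid intensification.

16 kt, no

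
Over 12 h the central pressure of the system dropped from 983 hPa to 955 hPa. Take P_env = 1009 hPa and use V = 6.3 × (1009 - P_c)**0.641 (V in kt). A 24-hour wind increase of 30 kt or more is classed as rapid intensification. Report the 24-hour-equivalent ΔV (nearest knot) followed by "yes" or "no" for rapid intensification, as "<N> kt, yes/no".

61 kt, yes

V₁: ΔP = 26, V ≈ 6.3 × 26^0.641 ≈ 50.86 kt.
V₂: ΔP = 54, V ≈ 6.3 × 54^0.641 ≈ 81.25 kt.
ΔV over 12 h = 30.39 kt → 24 h equivalent = 30.39 × 24/12 ≈ 60.78 kt.
61 kt ≥ 30 kt ⇒ rapid intensification.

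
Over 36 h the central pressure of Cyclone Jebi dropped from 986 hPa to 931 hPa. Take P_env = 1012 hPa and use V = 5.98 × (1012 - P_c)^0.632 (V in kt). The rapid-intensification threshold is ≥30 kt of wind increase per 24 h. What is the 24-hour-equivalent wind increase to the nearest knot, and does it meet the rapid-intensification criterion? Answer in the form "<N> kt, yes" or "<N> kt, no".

33 kt, yes

V₁: ΔP = 26, V ≈ 5.98 × 26^0.632 ≈ 46.88 kt.
V₂: ΔP = 81, V ≈ 5.98 × 81^0.632 ≈ 96.13 kt.
ΔV over 36 h = 49.25 kt → 24 h equivalent = 49.25 × 24/36 ≈ 32.83 kt.
33 kt ≥ 30 kt ⇒ rapid intensification.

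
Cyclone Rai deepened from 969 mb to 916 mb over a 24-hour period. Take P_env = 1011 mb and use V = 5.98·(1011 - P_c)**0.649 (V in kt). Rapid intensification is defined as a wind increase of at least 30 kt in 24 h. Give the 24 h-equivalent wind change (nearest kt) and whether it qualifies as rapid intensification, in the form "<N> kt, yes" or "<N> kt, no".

V₁: ΔP = 42, V ≈ 5.98 × 42^0.649 ≈ 67.64 kt.
V₂: ΔP = 95, V ≈ 5.98 × 95^0.649 ≈ 114.88 kt.
ΔV over 24 h = 47.24 kt → 24 h equivalent = 47.24 × 24/24 ≈ 47.24 kt.
47 kt ≥ 30 kt ⇒ rapid intensification.

47 kt, yes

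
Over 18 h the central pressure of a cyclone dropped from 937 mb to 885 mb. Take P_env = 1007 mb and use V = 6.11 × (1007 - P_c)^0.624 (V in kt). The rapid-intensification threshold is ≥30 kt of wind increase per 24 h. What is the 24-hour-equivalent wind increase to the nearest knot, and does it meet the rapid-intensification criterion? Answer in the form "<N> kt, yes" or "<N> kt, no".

V₁: ΔP = 70, V ≈ 6.11 × 70^0.624 ≈ 86.57 kt.
V₂: ΔP = 122, V ≈ 6.11 × 122^0.624 ≈ 122.44 kt.
ΔV over 18 h = 35.87 kt → 24 h equivalent = 35.87 × 24/18 ≈ 47.83 kt.
48 kt ≥ 30 kt ⇒ rapid intensification.

48 kt, yes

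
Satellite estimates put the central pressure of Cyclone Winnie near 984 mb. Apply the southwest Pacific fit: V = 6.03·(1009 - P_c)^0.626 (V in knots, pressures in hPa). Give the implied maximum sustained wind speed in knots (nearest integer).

ΔP = 1009 − 984 = 25 mb.
25^0.626 ≈ 7.501.
V ≈ 6.03 × 7.501 ≈ 45.2 kt.

45 kt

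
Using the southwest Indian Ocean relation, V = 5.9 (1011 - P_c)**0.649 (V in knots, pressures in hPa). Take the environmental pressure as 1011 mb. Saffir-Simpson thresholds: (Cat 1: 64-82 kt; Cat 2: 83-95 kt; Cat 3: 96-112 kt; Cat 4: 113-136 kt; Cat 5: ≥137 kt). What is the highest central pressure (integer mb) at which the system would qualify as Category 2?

952 mb

Category 2 begins at V = 83 kt.
Required ΔP = (83/5.9)^(1/0.649) = 14.068^1.541 ≈ 58.78 mb.
P_c ≤ 1011 − 58.78 = 952.22, so the highest integer P_c is 952 mb.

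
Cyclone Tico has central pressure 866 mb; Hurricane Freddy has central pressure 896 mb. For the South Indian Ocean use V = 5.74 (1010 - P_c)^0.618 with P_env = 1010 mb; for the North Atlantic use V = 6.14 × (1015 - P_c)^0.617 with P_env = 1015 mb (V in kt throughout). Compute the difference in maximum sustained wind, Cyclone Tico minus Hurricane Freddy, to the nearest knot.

7 kt

Cyclone Tico: ΔP = 144; V ≈ 5.74 × 144^0.618 ≈ 123.82 kt.
Hurricane Freddy: ΔP = 119; V ≈ 6.14 × 119^0.617 ≈ 117.16 kt.
Difference ≈ 123.82 − 117.16 = 6.66 → 7 kt.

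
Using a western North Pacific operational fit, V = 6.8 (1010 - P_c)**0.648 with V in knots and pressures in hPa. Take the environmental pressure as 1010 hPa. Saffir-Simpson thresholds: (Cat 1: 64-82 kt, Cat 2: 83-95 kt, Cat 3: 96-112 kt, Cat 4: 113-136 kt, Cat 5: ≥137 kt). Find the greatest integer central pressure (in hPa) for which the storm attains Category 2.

Category 2 begins at V = 83 kt.
Required ΔP = (83/6.8)^(1/0.648) = 12.206^1.543 ≈ 47.51 hPa.
P_c ≤ 1010 − 47.51 = 962.49, so the highest integer P_c is 962 hPa.

962 hPa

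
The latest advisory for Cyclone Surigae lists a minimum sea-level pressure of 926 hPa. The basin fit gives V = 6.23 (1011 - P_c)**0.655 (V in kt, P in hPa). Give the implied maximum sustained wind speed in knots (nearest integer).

ΔP = 1011 − 926 = 85 hPa.
85^0.655 ≈ 18.356.
V ≈ 6.23 × 18.356 ≈ 114.4 kt.

114 kt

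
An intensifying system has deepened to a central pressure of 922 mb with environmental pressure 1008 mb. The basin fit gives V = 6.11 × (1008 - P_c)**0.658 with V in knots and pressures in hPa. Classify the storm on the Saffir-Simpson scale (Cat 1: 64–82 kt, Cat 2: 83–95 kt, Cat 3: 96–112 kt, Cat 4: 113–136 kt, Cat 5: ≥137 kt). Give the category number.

4

ΔP = 1008 − 922 = 86 mb.
V ≈ 6.11 × 86^0.658 = 6.11 × 18.75 ≈ 115 kt.
115 kt falls in the Category 4 band.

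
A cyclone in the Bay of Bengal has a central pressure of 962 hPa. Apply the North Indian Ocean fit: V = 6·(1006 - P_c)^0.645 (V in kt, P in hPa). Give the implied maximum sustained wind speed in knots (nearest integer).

ΔP = 1006 − 962 = 44 hPa.
44^0.645 ≈ 11.482.
V ≈ 6 × 11.482 ≈ 68.9 kt.

69 kt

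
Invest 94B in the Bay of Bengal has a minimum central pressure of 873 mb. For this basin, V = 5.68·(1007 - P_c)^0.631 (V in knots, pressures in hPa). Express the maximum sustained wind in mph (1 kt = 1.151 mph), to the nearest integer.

144 mph

ΔP = 1007 − 873 = 134 mb.
V ≈ 5.68 × 134^0.631 = 5.68 × 21.989 ≈ 124.897 kt.
124.897 × 1.151 ≈ 143.76 mph → 144 mph.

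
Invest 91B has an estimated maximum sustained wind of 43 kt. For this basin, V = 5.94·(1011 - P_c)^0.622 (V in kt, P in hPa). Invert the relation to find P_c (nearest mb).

ΔP = (V / 5.94)^(1/0.622) = (43/5.94)^1.608.
43/5.94 = 7.239; 7.239^1.608 ≈ 24.11 mb.
P_c = 1011 − 24.11 = 986.89 ≈ 987 mb.

987 mb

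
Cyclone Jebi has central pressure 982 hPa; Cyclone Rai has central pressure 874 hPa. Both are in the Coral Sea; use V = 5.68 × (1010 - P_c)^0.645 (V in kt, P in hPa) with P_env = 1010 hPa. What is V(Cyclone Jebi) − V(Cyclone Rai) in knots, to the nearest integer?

-86 kt

Cyclone Jebi: ΔP = 28; V ≈ 5.68 × 28^0.645 ≈ 48.73 kt.
Cyclone Rai: ΔP = 136; V ≈ 5.68 × 136^0.645 ≈ 135.05 kt.
Difference ≈ 48.73 − 135.05 = -86.32 → -86 kt.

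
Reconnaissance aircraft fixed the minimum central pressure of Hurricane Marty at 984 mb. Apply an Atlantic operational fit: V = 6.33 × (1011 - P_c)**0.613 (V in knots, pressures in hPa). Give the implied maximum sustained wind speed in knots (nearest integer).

48 kt

ΔP = 1011 − 984 = 27 mb.
27^0.613 ≈ 7.541.
V ≈ 6.33 × 7.541 ≈ 47.7 kt.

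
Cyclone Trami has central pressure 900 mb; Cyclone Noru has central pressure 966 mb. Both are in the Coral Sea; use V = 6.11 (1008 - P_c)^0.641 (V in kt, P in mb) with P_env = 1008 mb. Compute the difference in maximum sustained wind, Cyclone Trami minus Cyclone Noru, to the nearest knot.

Cyclone Trami: ΔP = 108; V ≈ 6.11 × 108^0.641 ≈ 122.88 kt.
Cyclone Noru: ΔP = 42; V ≈ 6.11 × 42^0.641 ≈ 67.07 kt.
Difference ≈ 122.88 − 67.07 = 55.81 → 56 kt.

56 kt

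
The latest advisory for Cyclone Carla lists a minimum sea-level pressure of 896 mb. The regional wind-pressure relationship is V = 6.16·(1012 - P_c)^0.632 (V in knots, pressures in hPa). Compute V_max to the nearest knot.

ΔP = 1012 − 896 = 116 mb.
116^0.632 ≈ 20.171.
V ≈ 6.16 × 20.171 ≈ 124.3 kt.

124 kt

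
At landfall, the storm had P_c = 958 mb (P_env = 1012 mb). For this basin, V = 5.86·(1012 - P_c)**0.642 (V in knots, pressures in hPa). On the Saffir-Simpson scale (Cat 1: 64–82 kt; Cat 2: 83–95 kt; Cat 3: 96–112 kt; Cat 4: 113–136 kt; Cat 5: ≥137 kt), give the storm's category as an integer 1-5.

ΔP = 1012 − 958 = 54 mb.
V ≈ 5.86 × 54^0.642 = 5.86 × 12.95 ≈ 76 kt.
76 kt falls in the Category 1 band.

1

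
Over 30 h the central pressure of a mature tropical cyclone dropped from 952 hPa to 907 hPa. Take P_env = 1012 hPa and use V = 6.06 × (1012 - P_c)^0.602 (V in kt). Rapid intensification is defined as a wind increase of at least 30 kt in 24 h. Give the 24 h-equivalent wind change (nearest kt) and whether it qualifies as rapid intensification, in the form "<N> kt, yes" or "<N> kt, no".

23 kt, no

V₁: ΔP = 60, V ≈ 6.06 × 60^0.602 ≈ 71.27 kt.
V₂: ΔP = 105, V ≈ 6.06 × 105^0.602 ≈ 99.82 kt.
ΔV over 30 h = 28.55 kt → 24 h equivalent = 28.55 × 24/30 ≈ 22.84 kt.
23 kt < 30 kt ⇒ not rapid intensification.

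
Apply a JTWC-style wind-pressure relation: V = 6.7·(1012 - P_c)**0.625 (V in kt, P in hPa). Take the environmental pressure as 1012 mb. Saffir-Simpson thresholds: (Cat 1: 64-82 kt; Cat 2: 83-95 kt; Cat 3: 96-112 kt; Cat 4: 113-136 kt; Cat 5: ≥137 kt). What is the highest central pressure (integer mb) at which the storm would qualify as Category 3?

941 mb

Category 3 begins at V = 96 kt.
Required ΔP = (96/6.7)^(1/0.625) = 14.328^1.600 ≈ 70.78 mb.
P_c ≤ 1012 − 70.78 = 941.22, so the highest integer P_c is 941 mb.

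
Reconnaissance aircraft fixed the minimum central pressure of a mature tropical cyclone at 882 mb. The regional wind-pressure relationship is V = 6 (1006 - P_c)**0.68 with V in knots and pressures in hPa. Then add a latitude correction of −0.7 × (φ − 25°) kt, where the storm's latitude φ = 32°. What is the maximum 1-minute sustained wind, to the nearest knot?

ΔP = 1006 − 882 = 124 mb.
124^0.68 ≈ 26.517.
V ≈ 6 × 26.517 ≈ 159.1 kt.
Latitude correction: −0.7 × (32 − 25) = -4.9 kt.
Corrected V ≈ 154.2 kt → 154 kt.

154 kt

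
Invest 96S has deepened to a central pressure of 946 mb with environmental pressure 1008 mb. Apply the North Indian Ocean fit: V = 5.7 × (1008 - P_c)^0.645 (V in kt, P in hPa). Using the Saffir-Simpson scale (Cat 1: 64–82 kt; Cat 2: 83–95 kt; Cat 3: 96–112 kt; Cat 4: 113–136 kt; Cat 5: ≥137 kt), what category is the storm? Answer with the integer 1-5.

ΔP = 1008 − 946 = 62 mb.
V ≈ 5.7 × 62^0.645 = 5.7 × 14.32 ≈ 82 kt.
82 kt falls in the Category 1 band.

1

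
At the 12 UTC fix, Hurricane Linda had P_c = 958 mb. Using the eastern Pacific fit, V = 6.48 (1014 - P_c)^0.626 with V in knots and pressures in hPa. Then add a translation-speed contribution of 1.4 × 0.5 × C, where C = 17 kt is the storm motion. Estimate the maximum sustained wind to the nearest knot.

92 kt

ΔP = 1014 − 958 = 56 mb.
56^0.626 ≈ 12.427.
V ≈ 6.48 × 12.427 ≈ 80.5 kt.
Translation term: 1.4 × 0.5 × 17 = 11.9 kt.
Corrected V ≈ 92.4 kt → 92 kt.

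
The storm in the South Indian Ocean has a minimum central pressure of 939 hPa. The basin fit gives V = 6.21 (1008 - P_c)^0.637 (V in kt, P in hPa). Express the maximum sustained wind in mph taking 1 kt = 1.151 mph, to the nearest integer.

106 mph

ΔP = 1008 − 939 = 69 hPa.
V ≈ 6.21 × 69^0.637 = 6.21 × 14.837 ≈ 92.138 kt.
92.138 × 1.151 ≈ 106.05 mph → 106 mph.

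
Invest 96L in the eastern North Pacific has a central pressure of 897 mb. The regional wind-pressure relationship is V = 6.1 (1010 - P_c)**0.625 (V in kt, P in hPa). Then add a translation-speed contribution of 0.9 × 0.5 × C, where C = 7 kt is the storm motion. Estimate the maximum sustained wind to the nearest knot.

ΔP = 1010 − 897 = 113 mb.
113^0.625 ≈ 19.194.
V ≈ 6.1 × 19.194 ≈ 117.1 kt.
Translation term: 0.9 × 0.5 × 7 = 3.15 kt.
Corrected V ≈ 120.25 kt → 120 kt.

120 kt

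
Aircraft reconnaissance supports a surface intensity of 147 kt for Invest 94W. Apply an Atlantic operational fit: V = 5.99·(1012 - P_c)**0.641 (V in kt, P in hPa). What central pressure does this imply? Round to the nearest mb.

865 mb

ΔP = (V / 5.99)^(1/0.641) = (147/5.99)^1.560.
147/5.99 = 24.541; 24.541^1.560 ≈ 147.34 mb.
P_c = 1012 − 147.34 = 864.66 ≈ 865 mb.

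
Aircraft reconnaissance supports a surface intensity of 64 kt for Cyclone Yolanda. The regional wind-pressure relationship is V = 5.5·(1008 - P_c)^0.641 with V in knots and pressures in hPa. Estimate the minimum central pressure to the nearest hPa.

ΔP = (V / 5.5)^(1/0.641) = (64/5.5)^1.560.
64/5.5 = 11.636; 11.636^1.560 ≈ 46.00 hPa.
P_c = 1008 − 46.00 = 962.00 ≈ 962 hPa.

962 hPa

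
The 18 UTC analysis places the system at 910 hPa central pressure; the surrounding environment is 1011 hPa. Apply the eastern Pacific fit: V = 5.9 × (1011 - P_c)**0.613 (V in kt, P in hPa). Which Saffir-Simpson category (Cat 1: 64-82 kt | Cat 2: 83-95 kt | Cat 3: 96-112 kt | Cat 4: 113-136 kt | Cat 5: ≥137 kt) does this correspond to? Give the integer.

3

ΔP = 1011 − 910 = 101 hPa.
V ≈ 5.9 × 101^0.613 = 5.9 × 16.93 ≈ 100 kt.
100 kt falls in the Category 3 band.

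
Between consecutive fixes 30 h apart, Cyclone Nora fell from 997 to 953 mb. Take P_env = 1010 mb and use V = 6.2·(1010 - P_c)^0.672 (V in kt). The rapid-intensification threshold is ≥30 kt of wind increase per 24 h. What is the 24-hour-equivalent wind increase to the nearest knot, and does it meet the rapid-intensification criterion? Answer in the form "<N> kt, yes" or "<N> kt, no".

47 kt, yes

V₁: ΔP = 13, V ≈ 6.2 × 13^0.672 ≈ 34.75 kt.
V₂: ΔP = 57, V ≈ 6.2 × 57^0.672 ≈ 93.83 kt.
ΔV over 30 h = 59.08 kt → 24 h equivalent = 59.08 × 24/30 ≈ 47.26 kt.
47 kt ≥ 30 kt ⇒ rapid intensification.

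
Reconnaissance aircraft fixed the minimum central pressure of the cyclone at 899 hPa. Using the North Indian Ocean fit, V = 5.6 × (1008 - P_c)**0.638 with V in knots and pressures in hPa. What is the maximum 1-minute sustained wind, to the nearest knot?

ΔP = 1008 − 899 = 109 hPa.
109^0.638 ≈ 19.947.
V ≈ 5.6 × 19.947 ≈ 111.7 kt.

112 kt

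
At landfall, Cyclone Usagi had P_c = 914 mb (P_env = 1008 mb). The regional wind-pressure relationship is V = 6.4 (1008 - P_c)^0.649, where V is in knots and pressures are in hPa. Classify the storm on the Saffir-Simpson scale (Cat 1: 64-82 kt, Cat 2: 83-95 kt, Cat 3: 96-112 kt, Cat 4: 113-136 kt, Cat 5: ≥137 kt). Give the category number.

4

ΔP = 1008 − 914 = 94 mb.
V ≈ 6.4 × 94^0.649 = 6.4 × 19.08 ≈ 122 kt.
122 kt falls in the Category 4 band.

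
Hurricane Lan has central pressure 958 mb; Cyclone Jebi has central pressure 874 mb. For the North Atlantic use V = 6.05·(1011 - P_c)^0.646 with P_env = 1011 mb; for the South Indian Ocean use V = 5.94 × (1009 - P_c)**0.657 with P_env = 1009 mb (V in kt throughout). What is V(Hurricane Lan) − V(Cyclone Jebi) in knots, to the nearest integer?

Hurricane Lan: ΔP = 53; V ≈ 6.05 × 53^0.646 ≈ 78.64 kt.
Cyclone Jebi: ΔP = 135; V ≈ 5.94 × 135^0.657 ≈ 149.08 kt.
Difference ≈ 78.64 − 149.08 = -70.44 → -70 kt.

-70 kt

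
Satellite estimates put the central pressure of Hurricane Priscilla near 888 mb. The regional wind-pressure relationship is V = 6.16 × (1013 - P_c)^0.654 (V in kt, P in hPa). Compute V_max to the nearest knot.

145 kt

ΔP = 1013 − 888 = 125 mb.
125^0.654 ≈ 23.517.
V ≈ 6.16 × 23.517 ≈ 144.9 kt.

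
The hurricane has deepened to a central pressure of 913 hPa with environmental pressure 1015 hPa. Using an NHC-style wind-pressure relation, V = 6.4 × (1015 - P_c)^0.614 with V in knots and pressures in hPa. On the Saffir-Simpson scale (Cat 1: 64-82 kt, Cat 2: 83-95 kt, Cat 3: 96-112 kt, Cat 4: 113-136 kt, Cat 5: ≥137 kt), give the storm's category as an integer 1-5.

ΔP = 1015 − 913 = 102 hPa.
V ≈ 6.4 × 102^0.614 = 6.4 × 17.11 ≈ 110 kt.
110 kt falls in the Category 3 band.

3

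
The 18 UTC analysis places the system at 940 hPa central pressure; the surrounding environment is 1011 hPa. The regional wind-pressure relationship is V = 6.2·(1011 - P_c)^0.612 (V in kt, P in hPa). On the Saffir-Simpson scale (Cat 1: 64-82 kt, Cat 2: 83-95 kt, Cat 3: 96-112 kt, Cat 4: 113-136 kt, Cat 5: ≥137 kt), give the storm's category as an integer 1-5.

ΔP = 1011 − 940 = 71 hPa.
V ≈ 6.2 × 71^0.612 = 6.2 × 13.58 ≈ 84 kt.
84 kt falls in the Category 2 band.

2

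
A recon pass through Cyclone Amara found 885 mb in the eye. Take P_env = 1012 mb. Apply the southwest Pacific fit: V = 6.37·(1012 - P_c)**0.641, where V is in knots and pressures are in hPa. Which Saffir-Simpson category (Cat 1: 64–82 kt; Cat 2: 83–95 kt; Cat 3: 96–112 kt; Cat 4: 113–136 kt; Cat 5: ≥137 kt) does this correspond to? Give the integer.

ΔP = 1012 − 885 = 127 mb.
V ≈ 6.37 × 127^0.641 = 6.37 × 22.31 ≈ 142 kt.
142 kt falls in the Category 5 band.

5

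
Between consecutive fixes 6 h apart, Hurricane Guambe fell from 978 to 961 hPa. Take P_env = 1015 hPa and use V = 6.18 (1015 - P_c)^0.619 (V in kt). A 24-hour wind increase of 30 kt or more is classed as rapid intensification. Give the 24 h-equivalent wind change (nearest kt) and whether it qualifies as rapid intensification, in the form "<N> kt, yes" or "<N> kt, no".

V₁: ΔP = 37, V ≈ 6.18 × 37^0.619 ≈ 57.77 kt.
V₂: ΔP = 54, V ≈ 6.18 × 54^0.619 ≈ 73.00 kt.
ΔV over 6 h = 15.23 kt → 24 h equivalent = 15.23 × 24/6 ≈ 60.92 kt.
61 kt ≥ 30 kt ⇒ rapid intensification.

61 kt, yes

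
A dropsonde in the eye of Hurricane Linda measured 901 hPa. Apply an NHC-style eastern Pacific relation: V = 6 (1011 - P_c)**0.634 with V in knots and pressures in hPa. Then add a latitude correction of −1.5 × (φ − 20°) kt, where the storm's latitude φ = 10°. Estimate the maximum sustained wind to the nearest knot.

133 kt

ΔP = 1011 − 901 = 110 hPa.
110^0.634 ≈ 19.690.
V ≈ 6 × 19.690 ≈ 118.1 kt.
Latitude correction: −1.5 × (10 − 20) = 15 kt.
Corrected V ≈ 133.1 kt → 133 kt.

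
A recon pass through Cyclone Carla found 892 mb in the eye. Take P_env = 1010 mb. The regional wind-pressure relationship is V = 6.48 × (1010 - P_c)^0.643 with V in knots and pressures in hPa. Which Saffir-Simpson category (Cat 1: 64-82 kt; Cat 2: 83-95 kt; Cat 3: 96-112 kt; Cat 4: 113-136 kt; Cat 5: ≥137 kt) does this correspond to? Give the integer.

5

ΔP = 1010 − 892 = 118 mb.
V ≈ 6.48 × 118^0.643 = 6.48 × 21.49 ≈ 139 kt.
139 kt falls in the Category 5 band.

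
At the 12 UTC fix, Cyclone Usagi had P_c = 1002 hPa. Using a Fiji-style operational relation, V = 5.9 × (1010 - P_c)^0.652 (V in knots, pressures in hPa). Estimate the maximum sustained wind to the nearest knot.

ΔP = 1010 − 1002 = 8 hPa.
8^0.652 ≈ 3.880.
V ≈ 5.9 × 3.880 ≈ 22.9 kt.

23 kt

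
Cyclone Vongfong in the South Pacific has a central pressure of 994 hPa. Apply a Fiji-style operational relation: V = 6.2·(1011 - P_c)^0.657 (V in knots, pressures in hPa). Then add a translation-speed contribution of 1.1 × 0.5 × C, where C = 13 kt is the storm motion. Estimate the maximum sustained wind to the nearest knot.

47 kt

ΔP = 1011 − 994 = 17 hPa.
17^0.657 ≈ 6.433.
V ≈ 6.2 × 6.433 ≈ 39.9 kt.
Translation term: 1.1 × 0.5 × 13 = 7.15 kt.
Corrected V ≈ 47.05 kt → 47 kt.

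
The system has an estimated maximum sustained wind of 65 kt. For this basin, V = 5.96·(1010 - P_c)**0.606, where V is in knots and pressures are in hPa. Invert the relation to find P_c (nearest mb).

958 mb

ΔP = (V / 5.96)^(1/0.606) = (65/5.96)^1.650.
65/5.96 = 10.906; 10.906^1.650 ≈ 51.56 mb.
P_c = 1010 − 51.56 = 958.44 ≈ 958 mb.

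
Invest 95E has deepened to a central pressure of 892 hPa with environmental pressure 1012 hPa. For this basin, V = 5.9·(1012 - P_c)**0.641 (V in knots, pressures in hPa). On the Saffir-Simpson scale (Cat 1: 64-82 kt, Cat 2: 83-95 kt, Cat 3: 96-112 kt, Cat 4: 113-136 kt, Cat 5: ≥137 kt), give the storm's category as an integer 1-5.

4

ΔP = 1012 − 892 = 120 hPa.
V ≈ 5.9 × 120^0.641 = 5.9 × 21.52 ≈ 127 kt.
127 kt falls in the Category 4 band.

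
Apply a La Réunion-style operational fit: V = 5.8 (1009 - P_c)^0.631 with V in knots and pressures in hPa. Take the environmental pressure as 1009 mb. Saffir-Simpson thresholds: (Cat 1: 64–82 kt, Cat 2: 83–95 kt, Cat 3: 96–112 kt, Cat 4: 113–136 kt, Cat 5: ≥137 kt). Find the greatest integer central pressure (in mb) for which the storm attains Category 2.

941 mb

Category 2 begins at V = 83 kt.
Required ΔP = (83/5.8)^(1/0.631) = 14.310^1.585 ≈ 67.84 mb.
P_c ≤ 1009 − 67.84 = 941.16, so the highest integer P_c is 941 mb.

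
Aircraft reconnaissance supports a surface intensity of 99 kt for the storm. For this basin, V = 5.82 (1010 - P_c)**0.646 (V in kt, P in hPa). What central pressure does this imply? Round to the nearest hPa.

930 hPa

ΔP = (V / 5.82)^(1/0.646) = (99/5.82)^1.548.
99/5.82 = 17.010; 17.010^1.548 ≈ 80.38 hPa.
P_c = 1010 − 80.38 = 929.62 ≈ 930 hPa.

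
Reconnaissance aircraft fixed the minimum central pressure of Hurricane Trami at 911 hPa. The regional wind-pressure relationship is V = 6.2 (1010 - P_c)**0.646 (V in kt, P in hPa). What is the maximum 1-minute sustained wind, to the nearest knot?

ΔP = 1010 − 911 = 99 hPa.
99^0.646 ≈ 19.462.
V ≈ 6.2 × 19.462 ≈ 120.7 kt.

121 kt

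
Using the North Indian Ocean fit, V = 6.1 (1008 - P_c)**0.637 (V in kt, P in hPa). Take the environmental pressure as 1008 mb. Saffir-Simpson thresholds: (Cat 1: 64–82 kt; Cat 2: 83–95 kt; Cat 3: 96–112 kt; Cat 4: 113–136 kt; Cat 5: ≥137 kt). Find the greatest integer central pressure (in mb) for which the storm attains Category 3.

Category 3 begins at V = 96 kt.
Required ΔP = (96/6.1)^(1/0.637) = 15.738^1.570 ≈ 75.69 mb.
P_c ≤ 1008 − 75.69 = 932.31, so the highest integer P_c is 932 mb.

932 mb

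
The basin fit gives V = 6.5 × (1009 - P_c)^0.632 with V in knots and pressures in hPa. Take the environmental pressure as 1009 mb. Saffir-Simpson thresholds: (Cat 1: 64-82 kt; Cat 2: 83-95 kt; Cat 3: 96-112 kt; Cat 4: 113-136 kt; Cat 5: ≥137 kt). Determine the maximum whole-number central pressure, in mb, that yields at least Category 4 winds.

Category 4 begins at V = 113 kt.
Required ΔP = (113/6.5)^(1/0.632) = 17.385^1.582 ≈ 91.68 mb.
P_c ≤ 1009 − 91.68 = 917.32, so the highest integer P_c is 917 mb.

917 mb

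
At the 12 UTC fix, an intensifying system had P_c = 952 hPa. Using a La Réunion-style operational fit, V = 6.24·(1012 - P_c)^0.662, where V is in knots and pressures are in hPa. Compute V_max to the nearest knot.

94 kt

ΔP = 1012 − 952 = 60 hPa.
60^0.662 ≈ 15.036.
V ≈ 6.24 × 15.036 ≈ 93.8 kt.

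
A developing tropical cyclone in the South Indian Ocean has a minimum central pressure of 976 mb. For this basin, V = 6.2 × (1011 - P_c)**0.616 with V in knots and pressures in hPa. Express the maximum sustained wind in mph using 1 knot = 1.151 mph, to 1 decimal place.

ΔP = 1011 − 976 = 35 mb.
V ≈ 6.2 × 35^0.616 = 6.2 × 8.936 ≈ 55.404 kt.
55.404 × 1.151 ≈ 63.77 mph → 63.8 mph.

63.8 mph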